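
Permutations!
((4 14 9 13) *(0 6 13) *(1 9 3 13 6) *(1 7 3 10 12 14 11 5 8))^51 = (14)(0 7 3 13 4 11 5 8 1 9)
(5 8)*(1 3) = (1 3)(5 8) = [0, 3, 2, 1, 4, 8, 6, 7, 5]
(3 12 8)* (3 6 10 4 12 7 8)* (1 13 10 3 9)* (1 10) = (1 13)(3 7 8 6)(4 12 9 10) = [0, 13, 2, 7, 12, 5, 3, 8, 6, 10, 4, 11, 9, 1]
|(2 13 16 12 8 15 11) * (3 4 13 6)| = 10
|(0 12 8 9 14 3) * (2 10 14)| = |(0 12 8 9 2 10 14 3)| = 8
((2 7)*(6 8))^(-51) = (2 7)(6 8)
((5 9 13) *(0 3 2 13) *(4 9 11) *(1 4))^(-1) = (0 9 4 1 11 5 13 2 3) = ((0 3 2 13 5 11 1 4 9))^(-1)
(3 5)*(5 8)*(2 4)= (2 4)(3 8 5)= [0, 1, 4, 8, 2, 3, 6, 7, 5]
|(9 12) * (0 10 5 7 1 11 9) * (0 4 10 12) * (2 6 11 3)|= 12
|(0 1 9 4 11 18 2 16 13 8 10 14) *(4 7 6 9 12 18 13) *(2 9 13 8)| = |(0 1 12 18 9 7 6 13 2 16 4 11 8 10 14)| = 15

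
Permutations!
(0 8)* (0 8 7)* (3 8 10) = (0 7)(3 8 10) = [7, 1, 2, 8, 4, 5, 6, 0, 10, 9, 3]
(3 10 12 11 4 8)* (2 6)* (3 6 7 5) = [0, 1, 7, 10, 8, 3, 2, 5, 6, 9, 12, 4, 11] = (2 7 5 3 10 12 11 4 8 6)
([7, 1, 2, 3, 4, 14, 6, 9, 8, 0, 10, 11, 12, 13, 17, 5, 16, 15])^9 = (5 14 17 15)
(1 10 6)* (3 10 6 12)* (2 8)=(1 6)(2 8)(3 10 12)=[0, 6, 8, 10, 4, 5, 1, 7, 2, 9, 12, 11, 3]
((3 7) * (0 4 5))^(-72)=(7)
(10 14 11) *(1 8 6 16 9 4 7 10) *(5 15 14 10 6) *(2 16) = (1 8 5 15 14 11)(2 16 9 4 7 6) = [0, 8, 16, 3, 7, 15, 2, 6, 5, 4, 10, 1, 12, 13, 11, 14, 9]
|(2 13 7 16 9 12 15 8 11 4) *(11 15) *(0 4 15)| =11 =|(0 4 2 13 7 16 9 12 11 15 8)|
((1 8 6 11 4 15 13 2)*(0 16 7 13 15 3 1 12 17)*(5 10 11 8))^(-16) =(0 12 13 16 17 2 7)(1 10 4)(3 5 11)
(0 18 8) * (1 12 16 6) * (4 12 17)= (0 18 8)(1 17 4 12 16 6)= [18, 17, 2, 3, 12, 5, 1, 7, 0, 9, 10, 11, 16, 13, 14, 15, 6, 4, 8]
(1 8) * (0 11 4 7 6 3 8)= (0 11 4 7 6 3 8 1)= [11, 0, 2, 8, 7, 5, 3, 6, 1, 9, 10, 4]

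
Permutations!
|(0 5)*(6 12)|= 2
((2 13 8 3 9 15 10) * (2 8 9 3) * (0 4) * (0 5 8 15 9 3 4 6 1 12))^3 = (0 12 1 6)(2 4)(3 8)(5 13)(10 15)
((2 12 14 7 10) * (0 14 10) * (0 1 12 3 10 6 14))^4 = (1 7 14 6 12)(2 3 10)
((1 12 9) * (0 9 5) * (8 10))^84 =((0 9 1 12 5)(8 10))^84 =(0 5 12 1 9)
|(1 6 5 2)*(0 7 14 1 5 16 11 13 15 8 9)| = |(0 7 14 1 6 16 11 13 15 8 9)(2 5)| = 22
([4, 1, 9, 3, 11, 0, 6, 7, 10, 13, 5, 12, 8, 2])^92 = (0 4 11 12 8 10 5)(2 13 9)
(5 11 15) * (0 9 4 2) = (0 9 4 2)(5 11 15) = [9, 1, 0, 3, 2, 11, 6, 7, 8, 4, 10, 15, 12, 13, 14, 5]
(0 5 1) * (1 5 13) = (0 13 1) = [13, 0, 2, 3, 4, 5, 6, 7, 8, 9, 10, 11, 12, 1]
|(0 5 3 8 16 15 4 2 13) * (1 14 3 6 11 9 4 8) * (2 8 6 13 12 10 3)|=|(0 5 13)(1 14 2 12 10 3)(4 8 16 15 6 11 9)|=42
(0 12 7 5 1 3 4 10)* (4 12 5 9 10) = [5, 3, 2, 12, 4, 1, 6, 9, 8, 10, 0, 11, 7] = (0 5 1 3 12 7 9 10)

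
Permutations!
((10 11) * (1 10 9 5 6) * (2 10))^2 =((1 2 10 11 9 5 6))^2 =(1 10 9 6 2 11 5)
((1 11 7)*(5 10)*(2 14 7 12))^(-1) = (1 7 14 2 12 11)(5 10)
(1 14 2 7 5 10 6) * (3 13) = (1 14 2 7 5 10 6)(3 13) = [0, 14, 7, 13, 4, 10, 1, 5, 8, 9, 6, 11, 12, 3, 2]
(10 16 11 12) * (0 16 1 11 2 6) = (0 16 2 6)(1 11 12 10) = [16, 11, 6, 3, 4, 5, 0, 7, 8, 9, 1, 12, 10, 13, 14, 15, 2]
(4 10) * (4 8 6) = [0, 1, 2, 3, 10, 5, 4, 7, 6, 9, 8] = (4 10 8 6)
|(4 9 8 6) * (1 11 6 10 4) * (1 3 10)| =8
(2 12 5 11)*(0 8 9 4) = (0 8 9 4)(2 12 5 11) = [8, 1, 12, 3, 0, 11, 6, 7, 9, 4, 10, 2, 5]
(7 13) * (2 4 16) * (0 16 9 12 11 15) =(0 16 2 4 9 12 11 15)(7 13) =[16, 1, 4, 3, 9, 5, 6, 13, 8, 12, 10, 15, 11, 7, 14, 0, 2]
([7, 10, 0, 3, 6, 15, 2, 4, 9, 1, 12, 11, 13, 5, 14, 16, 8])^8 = [6, 9, 4, 3, 0, 13, 7, 2, 16, 8, 1, 11, 10, 12, 14, 5, 15]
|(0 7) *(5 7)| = |(0 5 7)| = 3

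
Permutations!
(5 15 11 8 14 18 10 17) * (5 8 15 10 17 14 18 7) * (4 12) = [0, 1, 2, 3, 12, 10, 6, 5, 18, 9, 14, 15, 4, 13, 7, 11, 16, 8, 17] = (4 12)(5 10 14 7)(8 18 17)(11 15)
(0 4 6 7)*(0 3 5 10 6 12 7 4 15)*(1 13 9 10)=(0 15)(1 13 9 10 6 4 12 7 3 5)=[15, 13, 2, 5, 12, 1, 4, 3, 8, 10, 6, 11, 7, 9, 14, 0]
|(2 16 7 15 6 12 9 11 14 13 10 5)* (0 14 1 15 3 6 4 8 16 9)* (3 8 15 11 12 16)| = |(0 14 13 10 5 2 9 12)(1 11)(3 6 16 7 8)(4 15)| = 40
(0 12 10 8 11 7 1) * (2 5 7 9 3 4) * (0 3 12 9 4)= (0 9 12 10 8 11 4 2 5 7 1 3)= [9, 3, 5, 0, 2, 7, 6, 1, 11, 12, 8, 4, 10]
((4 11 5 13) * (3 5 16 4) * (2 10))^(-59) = (2 10)(3 5 13)(4 11 16)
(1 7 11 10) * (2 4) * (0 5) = (0 5)(1 7 11 10)(2 4) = [5, 7, 4, 3, 2, 0, 6, 11, 8, 9, 1, 10]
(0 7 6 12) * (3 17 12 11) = (0 7 6 11 3 17 12) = [7, 1, 2, 17, 4, 5, 11, 6, 8, 9, 10, 3, 0, 13, 14, 15, 16, 12]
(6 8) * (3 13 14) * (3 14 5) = (14)(3 13 5)(6 8) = [0, 1, 2, 13, 4, 3, 8, 7, 6, 9, 10, 11, 12, 5, 14]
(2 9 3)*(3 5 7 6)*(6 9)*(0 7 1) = (0 7 9 5 1)(2 6 3) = [7, 0, 6, 2, 4, 1, 3, 9, 8, 5]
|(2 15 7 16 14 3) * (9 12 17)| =6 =|(2 15 7 16 14 3)(9 12 17)|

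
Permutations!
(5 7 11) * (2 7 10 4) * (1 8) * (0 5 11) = [5, 8, 7, 3, 2, 10, 6, 0, 1, 9, 4, 11] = (11)(0 5 10 4 2 7)(1 8)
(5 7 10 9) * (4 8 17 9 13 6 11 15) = [0, 1, 2, 3, 8, 7, 11, 10, 17, 5, 13, 15, 12, 6, 14, 4, 16, 9] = (4 8 17 9 5 7 10 13 6 11 15)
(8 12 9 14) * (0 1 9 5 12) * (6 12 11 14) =[1, 9, 2, 3, 4, 11, 12, 7, 0, 6, 10, 14, 5, 13, 8] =(0 1 9 6 12 5 11 14 8)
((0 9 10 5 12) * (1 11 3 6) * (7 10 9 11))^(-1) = ((0 11 3 6 1 7 10 5 12))^(-1) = (0 12 5 10 7 1 6 3 11)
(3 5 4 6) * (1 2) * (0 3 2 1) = (0 3 5 4 6 2) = [3, 1, 0, 5, 6, 4, 2]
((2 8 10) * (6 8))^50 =(2 8)(6 10)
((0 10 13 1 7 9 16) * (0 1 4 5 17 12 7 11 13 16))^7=(0 5 16 12 11 9 4 10 17 1 7 13)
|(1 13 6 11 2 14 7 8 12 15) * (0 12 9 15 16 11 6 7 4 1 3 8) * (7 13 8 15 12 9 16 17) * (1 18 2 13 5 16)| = |(0 9 12 17 7)(1 8)(2 14 4 18)(3 15)(5 16 11 13)| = 20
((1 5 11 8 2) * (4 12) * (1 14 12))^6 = ((1 5 11 8 2 14 12 4))^6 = (1 12 2 11)(4 14 8 5)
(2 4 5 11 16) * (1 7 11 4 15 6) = [0, 7, 15, 3, 5, 4, 1, 11, 8, 9, 10, 16, 12, 13, 14, 6, 2] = (1 7 11 16 2 15 6)(4 5)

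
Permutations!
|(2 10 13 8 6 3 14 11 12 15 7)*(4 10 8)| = |(2 8 6 3 14 11 12 15 7)(4 10 13)| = 9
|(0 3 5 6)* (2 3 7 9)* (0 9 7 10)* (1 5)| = |(0 10)(1 5 6 9 2 3)| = 6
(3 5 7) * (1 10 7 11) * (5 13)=[0, 10, 2, 13, 4, 11, 6, 3, 8, 9, 7, 1, 12, 5]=(1 10 7 3 13 5 11)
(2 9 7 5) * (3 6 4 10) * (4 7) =(2 9 4 10 3 6 7 5) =[0, 1, 9, 6, 10, 2, 7, 5, 8, 4, 3]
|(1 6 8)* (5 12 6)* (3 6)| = |(1 5 12 3 6 8)| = 6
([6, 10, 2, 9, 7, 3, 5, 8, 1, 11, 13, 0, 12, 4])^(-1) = [11, 8, 2, 5, 13, 6, 0, 4, 7, 3, 1, 9, 12, 10]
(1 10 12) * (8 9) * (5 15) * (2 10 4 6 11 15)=(1 4 6 11 15 5 2 10 12)(8 9)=[0, 4, 10, 3, 6, 2, 11, 7, 9, 8, 12, 15, 1, 13, 14, 5]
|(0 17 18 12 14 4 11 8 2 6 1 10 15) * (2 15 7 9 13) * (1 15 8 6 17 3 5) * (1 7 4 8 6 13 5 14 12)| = |(0 3 14 8 6 15)(1 10 4 11 13 2 17 18)(5 7 9)| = 24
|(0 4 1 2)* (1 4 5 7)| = |(0 5 7 1 2)| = 5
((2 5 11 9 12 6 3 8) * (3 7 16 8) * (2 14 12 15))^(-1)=((2 5 11 9 15)(6 7 16 8 14 12))^(-1)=(2 15 9 11 5)(6 12 14 8 16 7)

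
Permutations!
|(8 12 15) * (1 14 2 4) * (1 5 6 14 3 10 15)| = |(1 3 10 15 8 12)(2 4 5 6 14)| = 30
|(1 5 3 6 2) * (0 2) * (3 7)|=7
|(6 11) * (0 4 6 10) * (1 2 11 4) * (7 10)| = |(0 1 2 11 7 10)(4 6)| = 6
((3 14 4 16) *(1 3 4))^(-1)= (1 14 3)(4 16)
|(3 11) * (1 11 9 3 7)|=|(1 11 7)(3 9)|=6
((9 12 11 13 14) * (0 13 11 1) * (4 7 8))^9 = (0 9)(1 14)(12 13)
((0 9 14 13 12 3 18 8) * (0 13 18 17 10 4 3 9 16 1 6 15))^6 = (18)(0 16 1 6 15)(3 10)(4 17)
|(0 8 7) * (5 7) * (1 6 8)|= |(0 1 6 8 5 7)|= 6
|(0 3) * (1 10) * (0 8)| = |(0 3 8)(1 10)| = 6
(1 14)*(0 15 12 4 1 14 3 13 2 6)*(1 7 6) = (0 15 12 4 7 6)(1 3 13 2) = [15, 3, 1, 13, 7, 5, 0, 6, 8, 9, 10, 11, 4, 2, 14, 12]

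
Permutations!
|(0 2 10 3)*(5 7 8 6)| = |(0 2 10 3)(5 7 8 6)| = 4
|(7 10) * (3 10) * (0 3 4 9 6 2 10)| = |(0 3)(2 10 7 4 9 6)| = 6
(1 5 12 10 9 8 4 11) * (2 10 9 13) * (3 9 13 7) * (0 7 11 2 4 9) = (0 7 3)(1 5 12 13 4 2 10 11)(8 9) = [7, 5, 10, 0, 2, 12, 6, 3, 9, 8, 11, 1, 13, 4]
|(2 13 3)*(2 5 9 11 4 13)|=6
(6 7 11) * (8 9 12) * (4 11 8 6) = (4 11)(6 7 8 9 12) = [0, 1, 2, 3, 11, 5, 7, 8, 9, 12, 10, 4, 6]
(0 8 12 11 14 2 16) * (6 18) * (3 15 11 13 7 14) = (0 8 12 13 7 14 2 16)(3 15 11)(6 18) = [8, 1, 16, 15, 4, 5, 18, 14, 12, 9, 10, 3, 13, 7, 2, 11, 0, 17, 6]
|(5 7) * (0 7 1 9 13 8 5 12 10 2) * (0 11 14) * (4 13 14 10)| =30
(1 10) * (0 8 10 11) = (0 8 10 1 11) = [8, 11, 2, 3, 4, 5, 6, 7, 10, 9, 1, 0]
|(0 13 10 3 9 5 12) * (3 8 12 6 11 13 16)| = 11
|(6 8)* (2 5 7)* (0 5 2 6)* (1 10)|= 10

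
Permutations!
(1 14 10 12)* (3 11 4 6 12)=[0, 14, 2, 11, 6, 5, 12, 7, 8, 9, 3, 4, 1, 13, 10]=(1 14 10 3 11 4 6 12)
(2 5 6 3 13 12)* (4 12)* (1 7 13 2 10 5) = (1 7 13 4 12 10 5 6 3 2) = [0, 7, 1, 2, 12, 6, 3, 13, 8, 9, 5, 11, 10, 4]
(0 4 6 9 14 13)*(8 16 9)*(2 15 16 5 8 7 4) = (0 2 15 16 9 14 13)(4 6 7)(5 8) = [2, 1, 15, 3, 6, 8, 7, 4, 5, 14, 10, 11, 12, 0, 13, 16, 9]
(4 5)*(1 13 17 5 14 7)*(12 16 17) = [0, 13, 2, 3, 14, 4, 6, 1, 8, 9, 10, 11, 16, 12, 7, 15, 17, 5] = (1 13 12 16 17 5 4 14 7)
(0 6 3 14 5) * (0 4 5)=[6, 1, 2, 14, 5, 4, 3, 7, 8, 9, 10, 11, 12, 13, 0]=(0 6 3 14)(4 5)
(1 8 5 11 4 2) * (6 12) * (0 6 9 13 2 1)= (0 6 12 9 13 2)(1 8 5 11 4)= [6, 8, 0, 3, 1, 11, 12, 7, 5, 13, 10, 4, 9, 2]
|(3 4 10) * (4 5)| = 4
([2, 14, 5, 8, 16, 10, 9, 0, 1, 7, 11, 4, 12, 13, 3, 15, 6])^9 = [7, 14, 0, 8, 11, 2, 16, 9, 1, 6, 5, 10, 12, 13, 3, 15, 4]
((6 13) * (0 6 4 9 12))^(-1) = (0 12 9 4 13 6)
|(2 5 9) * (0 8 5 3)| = 6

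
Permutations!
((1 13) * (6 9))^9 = ((1 13)(6 9))^9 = (1 13)(6 9)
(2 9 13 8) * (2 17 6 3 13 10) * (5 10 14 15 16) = [0, 1, 9, 13, 4, 10, 3, 7, 17, 14, 2, 11, 12, 8, 15, 16, 5, 6] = (2 9 14 15 16 5 10)(3 13 8 17 6)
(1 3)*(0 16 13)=(0 16 13)(1 3)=[16, 3, 2, 1, 4, 5, 6, 7, 8, 9, 10, 11, 12, 0, 14, 15, 13]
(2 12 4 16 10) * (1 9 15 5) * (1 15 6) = (1 9 6)(2 12 4 16 10)(5 15) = [0, 9, 12, 3, 16, 15, 1, 7, 8, 6, 2, 11, 4, 13, 14, 5, 10]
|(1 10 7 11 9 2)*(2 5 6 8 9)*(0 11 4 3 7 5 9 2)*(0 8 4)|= 11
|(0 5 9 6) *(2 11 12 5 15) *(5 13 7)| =|(0 15 2 11 12 13 7 5 9 6)| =10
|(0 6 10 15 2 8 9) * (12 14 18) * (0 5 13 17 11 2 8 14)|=|(0 6 10 15 8 9 5 13 17 11 2 14 18 12)|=14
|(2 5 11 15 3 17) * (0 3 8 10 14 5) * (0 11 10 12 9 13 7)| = 33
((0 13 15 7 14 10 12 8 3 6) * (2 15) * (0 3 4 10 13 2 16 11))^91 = ((0 2 15 7 14 13 16 11)(3 6)(4 10 12 8))^91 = (0 7 16 2 14 11 15 13)(3 6)(4 8 12 10)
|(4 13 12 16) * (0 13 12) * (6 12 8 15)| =6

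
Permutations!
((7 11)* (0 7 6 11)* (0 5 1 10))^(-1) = (0 10 1 5 7)(6 11) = ((0 7 5 1 10)(6 11))^(-1)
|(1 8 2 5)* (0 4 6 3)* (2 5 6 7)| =|(0 4 7 2 6 3)(1 8 5)| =6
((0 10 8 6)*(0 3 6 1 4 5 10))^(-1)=(1 8 10 5 4)(3 6)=((1 4 5 10 8)(3 6))^(-1)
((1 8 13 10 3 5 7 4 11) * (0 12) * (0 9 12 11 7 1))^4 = (1 3 13)(5 10 8)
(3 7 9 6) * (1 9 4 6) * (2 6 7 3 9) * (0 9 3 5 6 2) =(0 9 1)(3 5 6)(4 7) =[9, 0, 2, 5, 7, 6, 3, 4, 8, 1]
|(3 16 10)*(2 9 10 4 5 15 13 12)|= |(2 9 10 3 16 4 5 15 13 12)|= 10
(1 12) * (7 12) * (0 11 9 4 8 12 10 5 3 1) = [11, 7, 2, 1, 8, 3, 6, 10, 12, 4, 5, 9, 0] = (0 11 9 4 8 12)(1 7 10 5 3)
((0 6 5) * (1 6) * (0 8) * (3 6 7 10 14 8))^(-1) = (0 8 14 10 7 1)(3 5 6)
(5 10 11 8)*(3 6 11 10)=(3 6 11 8 5)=[0, 1, 2, 6, 4, 3, 11, 7, 5, 9, 10, 8]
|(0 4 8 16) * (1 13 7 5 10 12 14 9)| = 8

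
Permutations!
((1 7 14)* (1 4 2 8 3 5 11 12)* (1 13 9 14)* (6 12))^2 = ((1 7)(2 8 3 5 11 6 12 13 9 14 4))^2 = (2 3 11 12 9 4 8 5 6 13 14)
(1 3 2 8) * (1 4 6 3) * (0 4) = (0 4 6 3 2 8) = [4, 1, 8, 2, 6, 5, 3, 7, 0]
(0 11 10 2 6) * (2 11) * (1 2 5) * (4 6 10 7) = [5, 2, 10, 3, 6, 1, 0, 4, 8, 9, 11, 7] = (0 5 1 2 10 11 7 4 6)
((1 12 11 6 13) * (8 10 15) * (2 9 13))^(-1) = (1 13 9 2 6 11 12)(8 15 10)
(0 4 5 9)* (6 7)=(0 4 5 9)(6 7)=[4, 1, 2, 3, 5, 9, 7, 6, 8, 0]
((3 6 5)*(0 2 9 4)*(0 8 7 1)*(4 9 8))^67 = (9)(0 8 1 2 7)(3 6 5)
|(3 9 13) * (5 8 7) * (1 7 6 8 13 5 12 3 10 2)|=|(1 7 12 3 9 5 13 10 2)(6 8)|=18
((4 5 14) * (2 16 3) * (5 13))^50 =((2 16 3)(4 13 5 14))^50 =(2 3 16)(4 5)(13 14)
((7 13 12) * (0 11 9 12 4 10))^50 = ((0 11 9 12 7 13 4 10))^50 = (0 9 7 4)(10 11 12 13)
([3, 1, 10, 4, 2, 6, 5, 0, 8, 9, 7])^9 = (0 2)(3 10)(4 7)(5 6)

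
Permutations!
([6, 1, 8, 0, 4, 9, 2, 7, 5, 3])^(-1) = [3, 1, 6, 9, 4, 8, 0, 7, 2, 5]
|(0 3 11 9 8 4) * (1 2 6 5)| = 12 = |(0 3 11 9 8 4)(1 2 6 5)|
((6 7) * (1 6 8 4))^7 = (1 7 4 6 8)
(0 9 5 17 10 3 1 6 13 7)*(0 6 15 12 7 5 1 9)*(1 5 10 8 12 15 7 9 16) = [0, 7, 2, 16, 4, 17, 13, 6, 12, 5, 3, 11, 9, 10, 14, 15, 1, 8] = (1 7 6 13 10 3 16)(5 17 8 12 9)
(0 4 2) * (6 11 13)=(0 4 2)(6 11 13)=[4, 1, 0, 3, 2, 5, 11, 7, 8, 9, 10, 13, 12, 6]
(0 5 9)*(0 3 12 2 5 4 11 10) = (0 4 11 10)(2 5 9 3 12) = [4, 1, 5, 12, 11, 9, 6, 7, 8, 3, 0, 10, 2]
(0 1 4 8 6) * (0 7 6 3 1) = [0, 4, 2, 1, 8, 5, 7, 6, 3] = (1 4 8 3)(6 7)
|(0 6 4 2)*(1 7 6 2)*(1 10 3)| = 6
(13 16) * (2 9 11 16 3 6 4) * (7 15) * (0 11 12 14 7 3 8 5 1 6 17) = (0 11 16 13 8 5 1 6 4 2 9 12 14 7 15 3 17) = [11, 6, 9, 17, 2, 1, 4, 15, 5, 12, 10, 16, 14, 8, 7, 3, 13, 0]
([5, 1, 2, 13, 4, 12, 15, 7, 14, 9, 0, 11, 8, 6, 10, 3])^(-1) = [10, 1, 2, 15, 4, 0, 13, 7, 12, 9, 14, 11, 5, 3, 8, 6]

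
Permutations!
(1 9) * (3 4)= (1 9)(3 4)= [0, 9, 2, 4, 3, 5, 6, 7, 8, 1]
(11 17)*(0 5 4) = (0 5 4)(11 17) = [5, 1, 2, 3, 0, 4, 6, 7, 8, 9, 10, 17, 12, 13, 14, 15, 16, 11]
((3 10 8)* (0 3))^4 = (10)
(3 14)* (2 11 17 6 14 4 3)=(2 11 17 6 14)(3 4)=[0, 1, 11, 4, 3, 5, 14, 7, 8, 9, 10, 17, 12, 13, 2, 15, 16, 6]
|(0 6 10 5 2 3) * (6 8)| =7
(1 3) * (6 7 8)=(1 3)(6 7 8)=[0, 3, 2, 1, 4, 5, 7, 8, 6]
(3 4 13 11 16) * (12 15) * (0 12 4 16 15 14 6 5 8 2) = (0 12 14 6 5 8 2)(3 16)(4 13 11 15) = [12, 1, 0, 16, 13, 8, 5, 7, 2, 9, 10, 15, 14, 11, 6, 4, 3]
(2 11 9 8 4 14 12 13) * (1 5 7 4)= (1 5 7 4 14 12 13 2 11 9 8)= [0, 5, 11, 3, 14, 7, 6, 4, 1, 8, 10, 9, 13, 2, 12]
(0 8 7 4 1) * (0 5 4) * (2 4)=(0 8 7)(1 5 2 4)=[8, 5, 4, 3, 1, 2, 6, 0, 7]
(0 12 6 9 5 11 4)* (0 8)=(0 12 6 9 5 11 4 8)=[12, 1, 2, 3, 8, 11, 9, 7, 0, 5, 10, 4, 6]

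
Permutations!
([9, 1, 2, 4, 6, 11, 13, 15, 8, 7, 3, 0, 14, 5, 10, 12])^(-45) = [3, 1, 2, 9, 7, 14, 15, 6, 8, 4, 0, 10, 5, 12, 11, 13]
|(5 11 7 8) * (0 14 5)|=|(0 14 5 11 7 8)|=6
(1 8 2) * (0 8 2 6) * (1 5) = (0 8 6)(1 2 5) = [8, 2, 5, 3, 4, 1, 0, 7, 6]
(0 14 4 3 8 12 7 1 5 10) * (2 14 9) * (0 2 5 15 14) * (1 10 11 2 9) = (0 1 15 14 4 3 8 12 7 10 9 5 11 2) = [1, 15, 0, 8, 3, 11, 6, 10, 12, 5, 9, 2, 7, 13, 4, 14]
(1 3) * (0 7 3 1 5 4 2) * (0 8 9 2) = [7, 1, 8, 5, 0, 4, 6, 3, 9, 2] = (0 7 3 5 4)(2 8 9)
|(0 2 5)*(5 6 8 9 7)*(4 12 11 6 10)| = |(0 2 10 4 12 11 6 8 9 7 5)| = 11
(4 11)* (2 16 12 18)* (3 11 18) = [0, 1, 16, 11, 18, 5, 6, 7, 8, 9, 10, 4, 3, 13, 14, 15, 12, 17, 2] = (2 16 12 3 11 4 18)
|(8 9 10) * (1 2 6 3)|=12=|(1 2 6 3)(8 9 10)|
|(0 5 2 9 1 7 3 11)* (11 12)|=9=|(0 5 2 9 1 7 3 12 11)|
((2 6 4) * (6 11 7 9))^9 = ((2 11 7 9 6 4))^9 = (2 9)(4 7)(6 11)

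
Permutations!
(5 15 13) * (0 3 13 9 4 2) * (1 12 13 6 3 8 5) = (0 8 5 15 9 4 2)(1 12 13)(3 6) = [8, 12, 0, 6, 2, 15, 3, 7, 5, 4, 10, 11, 13, 1, 14, 9]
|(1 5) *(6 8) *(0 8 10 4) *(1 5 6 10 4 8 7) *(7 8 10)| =6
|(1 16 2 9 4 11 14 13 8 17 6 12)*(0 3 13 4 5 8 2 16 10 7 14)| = 16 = |(0 3 13 2 9 5 8 17 6 12 1 10 7 14 4 11)|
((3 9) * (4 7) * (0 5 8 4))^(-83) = (0 8 7 5 4)(3 9) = ((0 5 8 4 7)(3 9))^(-83)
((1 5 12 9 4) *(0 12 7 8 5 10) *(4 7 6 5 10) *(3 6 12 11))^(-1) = (0 10 8 7 9 12 5 6 3 11)(1 4)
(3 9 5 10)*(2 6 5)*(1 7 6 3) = (1 7 6 5 10)(2 3 9) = [0, 7, 3, 9, 4, 10, 5, 6, 8, 2, 1]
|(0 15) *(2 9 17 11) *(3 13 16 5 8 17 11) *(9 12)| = |(0 15)(2 12 9 11)(3 13 16 5 8 17)| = 12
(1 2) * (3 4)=(1 2)(3 4)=[0, 2, 1, 4, 3]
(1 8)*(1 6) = (1 8 6) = [0, 8, 2, 3, 4, 5, 1, 7, 6]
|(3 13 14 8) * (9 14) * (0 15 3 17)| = |(0 15 3 13 9 14 8 17)| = 8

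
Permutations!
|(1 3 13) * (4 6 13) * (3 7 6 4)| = |(1 7 6 13)| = 4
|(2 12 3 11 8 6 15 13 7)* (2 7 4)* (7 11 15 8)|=6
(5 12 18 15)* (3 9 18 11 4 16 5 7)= (3 9 18 15 7)(4 16 5 12 11)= [0, 1, 2, 9, 16, 12, 6, 3, 8, 18, 10, 4, 11, 13, 14, 7, 5, 17, 15]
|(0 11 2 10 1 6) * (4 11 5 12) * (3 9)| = 18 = |(0 5 12 4 11 2 10 1 6)(3 9)|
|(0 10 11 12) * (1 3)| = 4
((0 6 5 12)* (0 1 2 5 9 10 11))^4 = ((0 6 9 10 11)(1 2 5 12))^4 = (12)(0 11 10 9 6)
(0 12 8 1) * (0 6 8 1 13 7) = (0 12 1 6 8 13 7) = [12, 6, 2, 3, 4, 5, 8, 0, 13, 9, 10, 11, 1, 7]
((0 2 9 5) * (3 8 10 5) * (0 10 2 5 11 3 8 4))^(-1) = (0 4 3 11 10 5)(2 8 9)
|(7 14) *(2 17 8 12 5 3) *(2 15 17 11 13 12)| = 18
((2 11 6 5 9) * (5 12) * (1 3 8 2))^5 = ((1 3 8 2 11 6 12 5 9))^5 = (1 6 3 12 8 5 2 9 11)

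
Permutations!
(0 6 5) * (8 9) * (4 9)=(0 6 5)(4 9 8)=[6, 1, 2, 3, 9, 0, 5, 7, 4, 8]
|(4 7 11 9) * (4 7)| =|(7 11 9)| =3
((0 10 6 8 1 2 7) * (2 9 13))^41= (0 9 10 13 6 2 8 7 1)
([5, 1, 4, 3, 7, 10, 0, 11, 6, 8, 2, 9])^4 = [4, 1, 9, 3, 8, 7, 2, 6, 10, 5, 11, 0]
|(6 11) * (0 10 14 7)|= |(0 10 14 7)(6 11)|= 4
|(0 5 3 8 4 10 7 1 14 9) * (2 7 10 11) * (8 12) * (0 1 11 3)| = |(0 5)(1 14 9)(2 7 11)(3 12 8 4)| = 12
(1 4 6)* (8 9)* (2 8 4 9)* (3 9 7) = (1 7 3 9 4 6)(2 8) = [0, 7, 8, 9, 6, 5, 1, 3, 2, 4]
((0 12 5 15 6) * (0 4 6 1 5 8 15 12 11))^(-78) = (1 12 15 5 8)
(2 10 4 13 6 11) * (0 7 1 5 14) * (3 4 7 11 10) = (0 11 2 3 4 13 6 10 7 1 5 14) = [11, 5, 3, 4, 13, 14, 10, 1, 8, 9, 7, 2, 12, 6, 0]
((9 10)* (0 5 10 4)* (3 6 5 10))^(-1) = (0 4 9 10)(3 5 6)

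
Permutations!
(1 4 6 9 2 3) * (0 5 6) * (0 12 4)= (0 5 6 9 2 3 1)(4 12)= [5, 0, 3, 1, 12, 6, 9, 7, 8, 2, 10, 11, 4]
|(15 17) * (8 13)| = 2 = |(8 13)(15 17)|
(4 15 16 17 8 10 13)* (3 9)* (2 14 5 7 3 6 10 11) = [0, 1, 14, 9, 15, 7, 10, 3, 11, 6, 13, 2, 12, 4, 5, 16, 17, 8] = (2 14 5 7 3 9 6 10 13 4 15 16 17 8 11)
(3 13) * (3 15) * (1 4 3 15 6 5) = [0, 4, 2, 13, 3, 1, 5, 7, 8, 9, 10, 11, 12, 6, 14, 15] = (15)(1 4 3 13 6 5)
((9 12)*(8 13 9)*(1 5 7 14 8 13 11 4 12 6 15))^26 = (1 7 8 4 13 6)(5 14 11 12 9 15)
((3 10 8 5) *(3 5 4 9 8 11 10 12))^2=(12)(4 8 9)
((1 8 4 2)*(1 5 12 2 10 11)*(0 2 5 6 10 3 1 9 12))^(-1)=((0 2 6 10 11 9 12 5)(1 8 4 3))^(-1)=(0 5 12 9 11 10 6 2)(1 3 4 8)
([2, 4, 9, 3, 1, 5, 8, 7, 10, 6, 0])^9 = [6, 4, 8, 3, 1, 5, 0, 7, 2, 10, 9]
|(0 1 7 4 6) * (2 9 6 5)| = 8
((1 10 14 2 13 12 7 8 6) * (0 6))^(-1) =(0 8 7 12 13 2 14 10 1 6)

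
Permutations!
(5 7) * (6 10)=[0, 1, 2, 3, 4, 7, 10, 5, 8, 9, 6]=(5 7)(6 10)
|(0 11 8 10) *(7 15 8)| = |(0 11 7 15 8 10)| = 6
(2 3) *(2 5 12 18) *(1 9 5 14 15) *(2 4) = (1 9 5 12 18 4 2 3 14 15) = [0, 9, 3, 14, 2, 12, 6, 7, 8, 5, 10, 11, 18, 13, 15, 1, 16, 17, 4]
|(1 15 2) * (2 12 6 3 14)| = |(1 15 12 6 3 14 2)| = 7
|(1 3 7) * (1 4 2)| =|(1 3 7 4 2)| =5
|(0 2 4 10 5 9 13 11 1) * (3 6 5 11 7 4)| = |(0 2 3 6 5 9 13 7 4 10 11 1)| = 12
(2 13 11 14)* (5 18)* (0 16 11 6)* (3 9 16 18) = (0 18 5 3 9 16 11 14 2 13 6) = [18, 1, 13, 9, 4, 3, 0, 7, 8, 16, 10, 14, 12, 6, 2, 15, 11, 17, 5]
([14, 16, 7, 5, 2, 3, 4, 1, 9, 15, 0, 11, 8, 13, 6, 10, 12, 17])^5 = [7, 15, 8, 5, 12, 3, 16, 9, 14, 6, 2, 11, 0, 13, 1, 4, 10, 17]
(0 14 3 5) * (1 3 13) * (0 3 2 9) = (0 14 13 1 2 9)(3 5) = [14, 2, 9, 5, 4, 3, 6, 7, 8, 0, 10, 11, 12, 1, 13]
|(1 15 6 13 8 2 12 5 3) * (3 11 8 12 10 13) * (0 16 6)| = 42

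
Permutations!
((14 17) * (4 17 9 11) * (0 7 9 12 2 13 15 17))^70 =(2 14 15)(12 17 13)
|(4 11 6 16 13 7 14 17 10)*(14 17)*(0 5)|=8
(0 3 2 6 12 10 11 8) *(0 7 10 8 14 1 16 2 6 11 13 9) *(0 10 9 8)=(0 3 6 12)(1 16 2 11 14)(7 9 10 13 8)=[3, 16, 11, 6, 4, 5, 12, 9, 7, 10, 13, 14, 0, 8, 1, 15, 2]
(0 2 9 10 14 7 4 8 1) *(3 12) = (0 2 9 10 14 7 4 8 1)(3 12) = [2, 0, 9, 12, 8, 5, 6, 4, 1, 10, 14, 11, 3, 13, 7]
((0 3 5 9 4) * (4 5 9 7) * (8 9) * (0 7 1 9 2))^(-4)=(1 5 9)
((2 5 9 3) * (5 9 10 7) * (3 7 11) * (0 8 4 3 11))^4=(11)(0 2 10 3 5 4 7 8 9)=((11)(0 8 4 3 2 9 7 5 10))^4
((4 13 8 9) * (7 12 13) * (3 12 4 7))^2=((3 12 13 8 9 7 4))^2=(3 13 9 4 12 8 7)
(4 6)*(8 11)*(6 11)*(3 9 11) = [0, 1, 2, 9, 3, 5, 4, 7, 6, 11, 10, 8] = (3 9 11 8 6 4)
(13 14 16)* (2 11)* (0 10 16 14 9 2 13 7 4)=[10, 1, 11, 3, 0, 5, 6, 4, 8, 2, 16, 13, 12, 9, 14, 15, 7]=(0 10 16 7 4)(2 11 13 9)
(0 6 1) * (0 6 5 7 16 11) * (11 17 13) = (0 5 7 16 17 13 11)(1 6) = [5, 6, 2, 3, 4, 7, 1, 16, 8, 9, 10, 0, 12, 11, 14, 15, 17, 13]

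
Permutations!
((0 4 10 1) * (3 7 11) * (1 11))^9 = (0 10 3 1 4 11 7)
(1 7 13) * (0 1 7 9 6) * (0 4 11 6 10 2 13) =(0 1 9 10 2 13 7)(4 11 6) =[1, 9, 13, 3, 11, 5, 4, 0, 8, 10, 2, 6, 12, 7]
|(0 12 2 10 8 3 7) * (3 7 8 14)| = 8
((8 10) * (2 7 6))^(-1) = ((2 7 6)(8 10))^(-1) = (2 6 7)(8 10)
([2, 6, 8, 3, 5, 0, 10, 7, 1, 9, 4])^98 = (0 8 6 4)(1 10 5 2)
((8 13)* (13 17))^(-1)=(8 13 17)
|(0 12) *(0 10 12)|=|(10 12)|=2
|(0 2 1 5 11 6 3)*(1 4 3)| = |(0 2 4 3)(1 5 11 6)| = 4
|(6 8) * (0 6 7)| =4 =|(0 6 8 7)|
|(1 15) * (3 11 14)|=6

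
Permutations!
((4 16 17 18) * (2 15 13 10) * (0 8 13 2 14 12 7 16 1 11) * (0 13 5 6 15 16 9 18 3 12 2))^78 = ((0 8 5 6 15)(1 11 13 10 14 2 16 17 3 12 7 9 18 4))^78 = (0 6 8 15 5)(1 3 13 7 14 18 16)(2 4 17 11 12 10 9)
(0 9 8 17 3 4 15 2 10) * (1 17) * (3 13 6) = (0 9 8 1 17 13 6 3 4 15 2 10) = [9, 17, 10, 4, 15, 5, 3, 7, 1, 8, 0, 11, 12, 6, 14, 2, 16, 13]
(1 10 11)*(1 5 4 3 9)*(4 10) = (1 4 3 9)(5 10 11) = [0, 4, 2, 9, 3, 10, 6, 7, 8, 1, 11, 5]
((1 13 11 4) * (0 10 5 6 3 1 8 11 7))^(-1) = ((0 10 5 6 3 1 13 7)(4 8 11))^(-1) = (0 7 13 1 3 6 5 10)(4 11 8)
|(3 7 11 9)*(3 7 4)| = |(3 4)(7 11 9)| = 6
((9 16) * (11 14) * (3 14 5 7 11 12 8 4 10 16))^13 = (3 10 12 9 4 14 16 8)(5 7 11)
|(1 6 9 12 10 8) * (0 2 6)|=|(0 2 6 9 12 10 8 1)|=8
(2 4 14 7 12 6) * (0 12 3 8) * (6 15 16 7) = (0 12 15 16 7 3 8)(2 4 14 6) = [12, 1, 4, 8, 14, 5, 2, 3, 0, 9, 10, 11, 15, 13, 6, 16, 7]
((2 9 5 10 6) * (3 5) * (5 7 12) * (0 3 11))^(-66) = (0 5 9 7 6)(2 3 10 11 12)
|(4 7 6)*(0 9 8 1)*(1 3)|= |(0 9 8 3 1)(4 7 6)|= 15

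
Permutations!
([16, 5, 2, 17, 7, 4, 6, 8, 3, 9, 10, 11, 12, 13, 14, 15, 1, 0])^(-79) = [1, 4, 2, 0, 8, 7, 6, 3, 17, 9, 10, 11, 12, 13, 14, 15, 5, 16]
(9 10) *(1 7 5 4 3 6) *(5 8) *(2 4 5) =(1 7 8 2 4 3 6)(9 10) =[0, 7, 4, 6, 3, 5, 1, 8, 2, 10, 9]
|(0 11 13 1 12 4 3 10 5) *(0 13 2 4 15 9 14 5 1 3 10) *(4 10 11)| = |(0 4 11 2 10 1 12 15 9 14 5 13 3)| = 13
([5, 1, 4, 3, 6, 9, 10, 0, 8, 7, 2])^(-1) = (0 7 9 5)(2 10 6 4)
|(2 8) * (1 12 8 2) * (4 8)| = |(1 12 4 8)| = 4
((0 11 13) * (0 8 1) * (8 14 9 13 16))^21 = ((0 11 16 8 1)(9 13 14))^21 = (0 11 16 8 1)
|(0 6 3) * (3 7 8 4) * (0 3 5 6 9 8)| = 7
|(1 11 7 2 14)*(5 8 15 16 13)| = 5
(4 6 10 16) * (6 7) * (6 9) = (4 7 9 6 10 16) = [0, 1, 2, 3, 7, 5, 10, 9, 8, 6, 16, 11, 12, 13, 14, 15, 4]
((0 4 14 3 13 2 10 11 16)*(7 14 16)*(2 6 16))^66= ((0 4 2 10 11 7 14 3 13 6 16))^66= (16)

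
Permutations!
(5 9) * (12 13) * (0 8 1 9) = (0 8 1 9 5)(12 13) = [8, 9, 2, 3, 4, 0, 6, 7, 1, 5, 10, 11, 13, 12]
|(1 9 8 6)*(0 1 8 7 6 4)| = 7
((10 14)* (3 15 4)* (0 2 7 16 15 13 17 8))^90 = ((0 2 7 16 15 4 3 13 17 8)(10 14))^90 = (17)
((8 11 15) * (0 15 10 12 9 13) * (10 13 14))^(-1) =((0 15 8 11 13)(9 14 10 12))^(-1) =(0 13 11 8 15)(9 12 10 14)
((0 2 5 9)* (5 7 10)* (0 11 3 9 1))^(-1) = (0 1 5 10 7 2)(3 11 9)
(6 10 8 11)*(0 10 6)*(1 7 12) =(0 10 8 11)(1 7 12) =[10, 7, 2, 3, 4, 5, 6, 12, 11, 9, 8, 0, 1]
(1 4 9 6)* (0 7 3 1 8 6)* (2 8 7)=(0 2 8 6 7 3 1 4 9)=[2, 4, 8, 1, 9, 5, 7, 3, 6, 0]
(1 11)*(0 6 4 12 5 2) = (0 6 4 12 5 2)(1 11) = [6, 11, 0, 3, 12, 2, 4, 7, 8, 9, 10, 1, 5]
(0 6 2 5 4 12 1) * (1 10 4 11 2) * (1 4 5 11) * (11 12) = (0 6 4 11 2 12 10 5 1) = [6, 0, 12, 3, 11, 1, 4, 7, 8, 9, 5, 2, 10]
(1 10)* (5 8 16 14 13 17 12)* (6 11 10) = (1 6 11 10)(5 8 16 14 13 17 12) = [0, 6, 2, 3, 4, 8, 11, 7, 16, 9, 1, 10, 5, 17, 13, 15, 14, 12]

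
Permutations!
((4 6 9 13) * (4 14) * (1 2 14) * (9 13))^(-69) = ((1 2 14 4 6 13))^(-69) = (1 4)(2 6)(13 14)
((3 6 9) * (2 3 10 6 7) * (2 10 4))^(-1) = (2 4 9 6 10 7 3)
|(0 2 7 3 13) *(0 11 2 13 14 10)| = |(0 13 11 2 7 3 14 10)| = 8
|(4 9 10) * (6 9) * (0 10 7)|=6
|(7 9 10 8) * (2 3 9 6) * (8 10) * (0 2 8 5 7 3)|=6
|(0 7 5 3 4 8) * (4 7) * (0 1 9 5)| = 8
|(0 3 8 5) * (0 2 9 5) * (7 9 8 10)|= 8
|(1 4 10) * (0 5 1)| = 5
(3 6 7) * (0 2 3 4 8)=(0 2 3 6 7 4 8)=[2, 1, 3, 6, 8, 5, 7, 4, 0]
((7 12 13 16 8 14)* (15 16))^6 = (7 14 8 16 15 13 12)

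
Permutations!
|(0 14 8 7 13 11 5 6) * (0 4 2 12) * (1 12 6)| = |(0 14 8 7 13 11 5 1 12)(2 6 4)| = 9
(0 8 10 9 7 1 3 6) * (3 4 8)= (0 3 6)(1 4 8 10 9 7)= [3, 4, 2, 6, 8, 5, 0, 1, 10, 7, 9]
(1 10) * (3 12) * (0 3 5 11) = (0 3 12 5 11)(1 10) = [3, 10, 2, 12, 4, 11, 6, 7, 8, 9, 1, 0, 5]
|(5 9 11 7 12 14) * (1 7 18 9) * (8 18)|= 20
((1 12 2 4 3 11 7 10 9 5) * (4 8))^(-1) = (1 5 9 10 7 11 3 4 8 2 12)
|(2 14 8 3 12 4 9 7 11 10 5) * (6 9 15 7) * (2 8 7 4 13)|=10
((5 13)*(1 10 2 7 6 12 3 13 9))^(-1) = (1 9 5 13 3 12 6 7 2 10)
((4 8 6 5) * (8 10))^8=((4 10 8 6 5))^8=(4 6 10 5 8)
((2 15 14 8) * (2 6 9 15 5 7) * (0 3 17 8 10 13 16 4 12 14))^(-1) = (0 15 9 6 8 17 3)(2 7 5)(4 16 13 10 14 12)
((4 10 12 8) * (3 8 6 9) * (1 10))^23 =(1 4 8 3 9 6 12 10)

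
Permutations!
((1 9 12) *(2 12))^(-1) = (1 12 2 9)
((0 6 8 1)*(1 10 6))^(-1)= (0 1)(6 10 8)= ((0 1)(6 8 10))^(-1)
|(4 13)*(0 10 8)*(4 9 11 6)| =15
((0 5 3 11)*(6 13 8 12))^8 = ((0 5 3 11)(6 13 8 12))^8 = (13)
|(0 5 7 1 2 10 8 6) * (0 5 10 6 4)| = |(0 10 8 4)(1 2 6 5 7)| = 20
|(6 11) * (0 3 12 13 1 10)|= |(0 3 12 13 1 10)(6 11)|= 6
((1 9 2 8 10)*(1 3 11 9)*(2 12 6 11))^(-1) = ((2 8 10 3)(6 11 9 12))^(-1) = (2 3 10 8)(6 12 9 11)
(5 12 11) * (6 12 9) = (5 9 6 12 11) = [0, 1, 2, 3, 4, 9, 12, 7, 8, 6, 10, 5, 11]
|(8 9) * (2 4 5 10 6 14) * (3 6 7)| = |(2 4 5 10 7 3 6 14)(8 9)| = 8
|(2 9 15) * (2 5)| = 4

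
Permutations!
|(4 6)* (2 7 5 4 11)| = |(2 7 5 4 6 11)| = 6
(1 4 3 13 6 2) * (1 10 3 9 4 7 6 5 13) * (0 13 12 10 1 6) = (0 13 5 12 10 3 6 2 1 7)(4 9) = [13, 7, 1, 6, 9, 12, 2, 0, 8, 4, 3, 11, 10, 5]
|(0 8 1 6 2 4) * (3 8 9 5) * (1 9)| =20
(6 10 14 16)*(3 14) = (3 14 16 6 10) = [0, 1, 2, 14, 4, 5, 10, 7, 8, 9, 3, 11, 12, 13, 16, 15, 6]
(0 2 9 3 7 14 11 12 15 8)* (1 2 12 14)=(0 12 15 8)(1 2 9 3 7)(11 14)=[12, 2, 9, 7, 4, 5, 6, 1, 0, 3, 10, 14, 15, 13, 11, 8]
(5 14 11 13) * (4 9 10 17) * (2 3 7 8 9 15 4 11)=(2 3 7 8 9 10 17 11 13 5 14)(4 15)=[0, 1, 3, 7, 15, 14, 6, 8, 9, 10, 17, 13, 12, 5, 2, 4, 16, 11]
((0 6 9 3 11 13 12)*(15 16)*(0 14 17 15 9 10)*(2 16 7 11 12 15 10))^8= (0 17 12 9 2)(3 16 6 10 14)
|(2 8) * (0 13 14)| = |(0 13 14)(2 8)| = 6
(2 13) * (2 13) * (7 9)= [0, 1, 2, 3, 4, 5, 6, 9, 8, 7, 10, 11, 12, 13]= (13)(7 9)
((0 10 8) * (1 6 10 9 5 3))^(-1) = ((0 9 5 3 1 6 10 8))^(-1) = (0 8 10 6 1 3 5 9)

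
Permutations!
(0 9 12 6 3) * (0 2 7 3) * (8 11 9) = (0 8 11 9 12 6)(2 7 3) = [8, 1, 7, 2, 4, 5, 0, 3, 11, 12, 10, 9, 6]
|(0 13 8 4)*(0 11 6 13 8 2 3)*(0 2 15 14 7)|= |(0 8 4 11 6 13 15 14 7)(2 3)|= 18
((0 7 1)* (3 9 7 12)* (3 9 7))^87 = ((0 12 9 3 7 1))^87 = (0 3)(1 9)(7 12)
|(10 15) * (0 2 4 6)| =4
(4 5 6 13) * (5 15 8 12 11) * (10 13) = [0, 1, 2, 3, 15, 6, 10, 7, 12, 9, 13, 5, 11, 4, 14, 8] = (4 15 8 12 11 5 6 10 13)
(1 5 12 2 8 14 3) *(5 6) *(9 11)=[0, 6, 8, 1, 4, 12, 5, 7, 14, 11, 10, 9, 2, 13, 3]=(1 6 5 12 2 8 14 3)(9 11)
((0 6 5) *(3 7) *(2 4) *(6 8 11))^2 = (0 11 5 8 6)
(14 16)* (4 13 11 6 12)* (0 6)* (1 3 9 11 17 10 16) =(0 6 12 4 13 17 10 16 14 1 3 9 11) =[6, 3, 2, 9, 13, 5, 12, 7, 8, 11, 16, 0, 4, 17, 1, 15, 14, 10]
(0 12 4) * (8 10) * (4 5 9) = (0 12 5 9 4)(8 10) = [12, 1, 2, 3, 0, 9, 6, 7, 10, 4, 8, 11, 5]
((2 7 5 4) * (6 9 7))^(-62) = (2 5 9)(4 7 6)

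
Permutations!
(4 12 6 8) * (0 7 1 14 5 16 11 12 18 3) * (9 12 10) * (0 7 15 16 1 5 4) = (0 15 16 11 10 9 12 6 8)(1 14 4 18 3 7 5) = [15, 14, 2, 7, 18, 1, 8, 5, 0, 12, 9, 10, 6, 13, 4, 16, 11, 17, 3]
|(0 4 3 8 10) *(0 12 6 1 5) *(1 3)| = 20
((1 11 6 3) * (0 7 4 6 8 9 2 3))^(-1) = (0 6 4 7)(1 3 2 9 8 11)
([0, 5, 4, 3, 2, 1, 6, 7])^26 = [0, 1, 2, 3, 4, 5, 6, 7]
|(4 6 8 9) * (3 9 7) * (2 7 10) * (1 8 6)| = |(1 8 10 2 7 3 9 4)| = 8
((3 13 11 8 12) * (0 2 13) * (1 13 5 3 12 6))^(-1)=(0 3 5 2)(1 6 8 11 13)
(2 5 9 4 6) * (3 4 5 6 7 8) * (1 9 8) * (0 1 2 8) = [1, 9, 6, 4, 7, 0, 8, 2, 3, 5] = (0 1 9 5)(2 6 8 3 4 7)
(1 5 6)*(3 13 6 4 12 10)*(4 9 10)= [0, 5, 2, 13, 12, 9, 1, 7, 8, 10, 3, 11, 4, 6]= (1 5 9 10 3 13 6)(4 12)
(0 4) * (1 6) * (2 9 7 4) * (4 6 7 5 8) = (0 2 9 5 8 4)(1 7 6) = [2, 7, 9, 3, 0, 8, 1, 6, 4, 5]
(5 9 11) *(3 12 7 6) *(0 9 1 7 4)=(0 9 11 5 1 7 6 3 12 4)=[9, 7, 2, 12, 0, 1, 3, 6, 8, 11, 10, 5, 4]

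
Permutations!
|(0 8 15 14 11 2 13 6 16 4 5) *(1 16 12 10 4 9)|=12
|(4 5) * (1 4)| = 3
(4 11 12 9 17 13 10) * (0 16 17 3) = (0 16 17 13 10 4 11 12 9 3) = [16, 1, 2, 0, 11, 5, 6, 7, 8, 3, 4, 12, 9, 10, 14, 15, 17, 13]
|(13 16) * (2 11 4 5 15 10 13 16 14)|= 8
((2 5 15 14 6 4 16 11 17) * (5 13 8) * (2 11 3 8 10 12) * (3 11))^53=(2 13 10 12)(3 15 4 17 5 6 11 8 14 16)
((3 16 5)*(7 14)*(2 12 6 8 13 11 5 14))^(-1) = (2 7 14 16 3 5 11 13 8 6 12)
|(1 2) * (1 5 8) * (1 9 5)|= |(1 2)(5 8 9)|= 6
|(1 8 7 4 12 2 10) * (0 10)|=|(0 10 1 8 7 4 12 2)|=8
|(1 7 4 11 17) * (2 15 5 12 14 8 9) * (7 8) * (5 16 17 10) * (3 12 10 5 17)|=15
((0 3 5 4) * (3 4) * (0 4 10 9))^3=(10)(3 5)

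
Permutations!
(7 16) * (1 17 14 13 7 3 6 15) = (1 17 14 13 7 16 3 6 15) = [0, 17, 2, 6, 4, 5, 15, 16, 8, 9, 10, 11, 12, 7, 13, 1, 3, 14]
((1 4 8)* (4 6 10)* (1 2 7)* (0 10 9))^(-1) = ((0 10 4 8 2 7 1 6 9))^(-1) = (0 9 6 1 7 2 8 4 10)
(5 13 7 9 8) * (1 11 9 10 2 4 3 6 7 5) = (1 11 9 8)(2 4 3 6 7 10)(5 13) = [0, 11, 4, 6, 3, 13, 7, 10, 1, 8, 2, 9, 12, 5]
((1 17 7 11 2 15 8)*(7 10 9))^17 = (1 8 15 2 11 7 9 10 17)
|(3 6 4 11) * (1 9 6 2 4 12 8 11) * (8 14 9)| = 12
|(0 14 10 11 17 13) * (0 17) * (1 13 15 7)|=|(0 14 10 11)(1 13 17 15 7)|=20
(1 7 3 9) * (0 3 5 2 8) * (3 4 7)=[4, 3, 8, 9, 7, 2, 6, 5, 0, 1]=(0 4 7 5 2 8)(1 3 9)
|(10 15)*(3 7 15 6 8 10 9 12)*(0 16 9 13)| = 24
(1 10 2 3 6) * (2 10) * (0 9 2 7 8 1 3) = (10)(0 9 2)(1 7 8)(3 6) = [9, 7, 0, 6, 4, 5, 3, 8, 1, 2, 10]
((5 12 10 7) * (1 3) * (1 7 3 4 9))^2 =(1 9 4)(3 5 10 7 12) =((1 4 9)(3 7 5 12 10))^2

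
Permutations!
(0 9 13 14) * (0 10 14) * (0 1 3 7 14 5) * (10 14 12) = (14)(0 9 13 1 3 7 12 10 5) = [9, 3, 2, 7, 4, 0, 6, 12, 8, 13, 5, 11, 10, 1, 14]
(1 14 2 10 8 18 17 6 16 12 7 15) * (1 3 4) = (1 14 2 10 8 18 17 6 16 12 7 15 3 4) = [0, 14, 10, 4, 1, 5, 16, 15, 18, 9, 8, 11, 7, 13, 2, 3, 12, 6, 17]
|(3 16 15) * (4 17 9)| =3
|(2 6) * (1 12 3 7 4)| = |(1 12 3 7 4)(2 6)| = 10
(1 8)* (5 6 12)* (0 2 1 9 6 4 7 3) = [2, 8, 1, 0, 7, 4, 12, 3, 9, 6, 10, 11, 5] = (0 2 1 8 9 6 12 5 4 7 3)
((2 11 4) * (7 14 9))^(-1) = ((2 11 4)(7 14 9))^(-1) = (2 4 11)(7 9 14)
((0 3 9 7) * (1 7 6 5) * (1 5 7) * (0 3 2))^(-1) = ((0 2)(3 9 6 7))^(-1) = (0 2)(3 7 6 9)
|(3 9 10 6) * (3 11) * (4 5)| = |(3 9 10 6 11)(4 5)| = 10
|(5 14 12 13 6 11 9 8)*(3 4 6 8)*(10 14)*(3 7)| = 6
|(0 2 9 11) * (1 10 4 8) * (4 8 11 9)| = 12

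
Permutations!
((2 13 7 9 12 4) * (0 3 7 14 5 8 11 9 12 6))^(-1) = (0 6 9 11 8 5 14 13 2 4 12 7 3) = ((0 3 7 12 4 2 13 14 5 8 11 9 6))^(-1)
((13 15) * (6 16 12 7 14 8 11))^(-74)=(6 7 11 12 8 16 14)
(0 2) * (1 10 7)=(0 2)(1 10 7)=[2, 10, 0, 3, 4, 5, 6, 1, 8, 9, 7]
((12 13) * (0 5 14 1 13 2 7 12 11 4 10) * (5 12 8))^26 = ((0 12 2 7 8 5 14 1 13 11 4 10))^26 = (0 2 8 14 13 4)(1 11 10 12 7 5)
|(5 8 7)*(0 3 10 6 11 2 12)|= |(0 3 10 6 11 2 12)(5 8 7)|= 21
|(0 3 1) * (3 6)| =|(0 6 3 1)| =4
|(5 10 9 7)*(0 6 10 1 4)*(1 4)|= 7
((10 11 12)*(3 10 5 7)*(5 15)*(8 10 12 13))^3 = (3 5 12 7 15)(8 13 11 10)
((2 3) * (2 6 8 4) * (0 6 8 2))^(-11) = (0 6 2 3 8 4)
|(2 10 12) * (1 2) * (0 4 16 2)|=|(0 4 16 2 10 12 1)|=7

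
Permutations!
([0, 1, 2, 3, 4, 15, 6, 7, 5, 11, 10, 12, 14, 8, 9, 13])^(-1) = (5 8 13 15)(9 14 12 11)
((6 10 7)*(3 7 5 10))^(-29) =(3 7 6)(5 10)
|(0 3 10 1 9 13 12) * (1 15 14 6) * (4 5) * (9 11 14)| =|(0 3 10 15 9 13 12)(1 11 14 6)(4 5)| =28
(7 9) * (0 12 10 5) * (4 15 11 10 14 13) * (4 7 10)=(0 12 14 13 7 9 10 5)(4 15 11)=[12, 1, 2, 3, 15, 0, 6, 9, 8, 10, 5, 4, 14, 7, 13, 11]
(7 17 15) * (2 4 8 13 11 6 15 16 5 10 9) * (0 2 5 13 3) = (0 2 4 8 3)(5 10 9)(6 15 7 17 16 13 11) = [2, 1, 4, 0, 8, 10, 15, 17, 3, 5, 9, 6, 12, 11, 14, 7, 13, 16]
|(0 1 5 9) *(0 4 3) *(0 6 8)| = 8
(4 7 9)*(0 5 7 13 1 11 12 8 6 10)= (0 5 7 9 4 13 1 11 12 8 6 10)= [5, 11, 2, 3, 13, 7, 10, 9, 6, 4, 0, 12, 8, 1]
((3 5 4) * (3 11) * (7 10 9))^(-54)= (3 4)(5 11)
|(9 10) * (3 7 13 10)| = 5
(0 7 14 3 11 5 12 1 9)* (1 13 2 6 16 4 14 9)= [7, 1, 6, 11, 14, 12, 16, 9, 8, 0, 10, 5, 13, 2, 3, 15, 4]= (0 7 9)(2 6 16 4 14 3 11 5 12 13)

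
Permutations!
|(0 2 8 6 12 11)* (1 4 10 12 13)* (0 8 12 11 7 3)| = 35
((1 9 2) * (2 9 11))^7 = ((1 11 2))^7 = (1 11 2)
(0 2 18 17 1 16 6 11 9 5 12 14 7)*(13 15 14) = (0 2 18 17 1 16 6 11 9 5 12 13 15 14 7) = [2, 16, 18, 3, 4, 12, 11, 0, 8, 5, 10, 9, 13, 15, 7, 14, 6, 1, 17]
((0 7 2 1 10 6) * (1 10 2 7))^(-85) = (10)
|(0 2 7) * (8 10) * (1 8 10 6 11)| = |(0 2 7)(1 8 6 11)| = 12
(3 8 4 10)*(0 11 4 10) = (0 11 4)(3 8 10) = [11, 1, 2, 8, 0, 5, 6, 7, 10, 9, 3, 4]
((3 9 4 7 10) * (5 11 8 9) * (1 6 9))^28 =(1 11 3 7 9)(4 6 8 5 10)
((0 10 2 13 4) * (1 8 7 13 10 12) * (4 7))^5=(2 10)(7 13)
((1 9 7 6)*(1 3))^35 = ((1 9 7 6 3))^35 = (9)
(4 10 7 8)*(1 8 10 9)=(1 8 4 9)(7 10)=[0, 8, 2, 3, 9, 5, 6, 10, 4, 1, 7]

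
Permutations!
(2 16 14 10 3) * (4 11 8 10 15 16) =(2 4 11 8 10 3)(14 15 16) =[0, 1, 4, 2, 11, 5, 6, 7, 10, 9, 3, 8, 12, 13, 15, 16, 14]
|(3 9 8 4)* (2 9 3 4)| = 3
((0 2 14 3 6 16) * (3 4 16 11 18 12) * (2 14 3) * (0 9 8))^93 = ((0 14 4 16 9 8)(2 3 6 11 18 12))^93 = (0 16)(2 11)(3 18)(4 8)(6 12)(9 14)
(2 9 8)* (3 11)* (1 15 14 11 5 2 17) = [0, 15, 9, 5, 4, 2, 6, 7, 17, 8, 10, 3, 12, 13, 11, 14, 16, 1] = (1 15 14 11 3 5 2 9 8 17)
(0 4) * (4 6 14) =[6, 1, 2, 3, 0, 5, 14, 7, 8, 9, 10, 11, 12, 13, 4] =(0 6 14 4)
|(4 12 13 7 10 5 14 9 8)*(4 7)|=6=|(4 12 13)(5 14 9 8 7 10)|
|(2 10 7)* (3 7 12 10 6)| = 4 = |(2 6 3 7)(10 12)|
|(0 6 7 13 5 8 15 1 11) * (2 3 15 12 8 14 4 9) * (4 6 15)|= 20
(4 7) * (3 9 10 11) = (3 9 10 11)(4 7) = [0, 1, 2, 9, 7, 5, 6, 4, 8, 10, 11, 3]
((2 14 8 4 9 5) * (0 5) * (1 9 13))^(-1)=(0 9 1 13 4 8 14 2 5)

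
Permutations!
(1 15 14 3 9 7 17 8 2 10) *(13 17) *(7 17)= (1 15 14 3 9 17 8 2 10)(7 13)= [0, 15, 10, 9, 4, 5, 6, 13, 2, 17, 1, 11, 12, 7, 3, 14, 16, 8]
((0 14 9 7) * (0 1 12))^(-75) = ((0 14 9 7 1 12))^(-75) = (0 7)(1 14)(9 12)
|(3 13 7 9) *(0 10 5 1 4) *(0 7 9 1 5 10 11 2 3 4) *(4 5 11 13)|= 10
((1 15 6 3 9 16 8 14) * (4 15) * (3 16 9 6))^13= ((1 4 15 3 6 16 8 14))^13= (1 16 15 14 6 4 8 3)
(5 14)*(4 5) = (4 5 14) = [0, 1, 2, 3, 5, 14, 6, 7, 8, 9, 10, 11, 12, 13, 4]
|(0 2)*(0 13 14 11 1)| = |(0 2 13 14 11 1)| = 6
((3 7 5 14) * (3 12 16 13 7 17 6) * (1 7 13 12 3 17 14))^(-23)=(1 7 5)(3 14)(6 17)(12 16)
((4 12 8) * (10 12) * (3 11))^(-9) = (3 11)(4 8 12 10)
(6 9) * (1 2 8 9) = (1 2 8 9 6) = [0, 2, 8, 3, 4, 5, 1, 7, 9, 6]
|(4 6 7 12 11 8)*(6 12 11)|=|(4 12 6 7 11 8)|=6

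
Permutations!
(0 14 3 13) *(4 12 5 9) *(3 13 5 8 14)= (0 3 5 9 4 12 8 14 13)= [3, 1, 2, 5, 12, 9, 6, 7, 14, 4, 10, 11, 8, 0, 13]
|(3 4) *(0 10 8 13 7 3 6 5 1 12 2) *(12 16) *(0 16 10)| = |(1 10 8 13 7 3 4 6 5)(2 16 12)| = 9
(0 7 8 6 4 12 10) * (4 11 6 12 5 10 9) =[7, 1, 2, 3, 5, 10, 11, 8, 12, 4, 0, 6, 9] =(0 7 8 12 9 4 5 10)(6 11)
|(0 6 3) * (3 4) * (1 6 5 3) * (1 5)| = 6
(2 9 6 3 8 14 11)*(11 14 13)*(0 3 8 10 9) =(14)(0 3 10 9 6 8 13 11 2) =[3, 1, 0, 10, 4, 5, 8, 7, 13, 6, 9, 2, 12, 11, 14]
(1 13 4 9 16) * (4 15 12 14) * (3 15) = (1 13 3 15 12 14 4 9 16) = [0, 13, 2, 15, 9, 5, 6, 7, 8, 16, 10, 11, 14, 3, 4, 12, 1]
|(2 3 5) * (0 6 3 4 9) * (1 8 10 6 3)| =|(0 3 5 2 4 9)(1 8 10 6)| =12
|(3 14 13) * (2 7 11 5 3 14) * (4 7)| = |(2 4 7 11 5 3)(13 14)| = 6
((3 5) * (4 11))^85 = ((3 5)(4 11))^85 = (3 5)(4 11)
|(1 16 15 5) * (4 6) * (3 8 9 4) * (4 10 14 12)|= 8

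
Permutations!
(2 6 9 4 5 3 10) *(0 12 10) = (0 12 10 2 6 9 4 5 3) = [12, 1, 6, 0, 5, 3, 9, 7, 8, 4, 2, 11, 10]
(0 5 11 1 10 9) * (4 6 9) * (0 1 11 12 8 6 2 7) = (0 5 12 8 6 9 1 10 4 2 7) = [5, 10, 7, 3, 2, 12, 9, 0, 6, 1, 4, 11, 8]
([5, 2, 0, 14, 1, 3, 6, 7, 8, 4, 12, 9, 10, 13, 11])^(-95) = (0 11 2 14 1 3 4 5 9)(10 12)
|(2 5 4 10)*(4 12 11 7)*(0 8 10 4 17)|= 9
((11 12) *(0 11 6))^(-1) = (0 6 12 11)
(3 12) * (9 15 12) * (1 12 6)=(1 12 3 9 15 6)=[0, 12, 2, 9, 4, 5, 1, 7, 8, 15, 10, 11, 3, 13, 14, 6]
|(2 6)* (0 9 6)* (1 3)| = 4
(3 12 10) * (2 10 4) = [0, 1, 10, 12, 2, 5, 6, 7, 8, 9, 3, 11, 4] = (2 10 3 12 4)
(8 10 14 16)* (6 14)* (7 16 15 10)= (6 14 15 10)(7 16 8)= [0, 1, 2, 3, 4, 5, 14, 16, 7, 9, 6, 11, 12, 13, 15, 10, 8]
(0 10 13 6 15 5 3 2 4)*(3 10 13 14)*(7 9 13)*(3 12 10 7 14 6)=(0 14 12 10 6 15 5 7 9 13 3 2 4)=[14, 1, 4, 2, 0, 7, 15, 9, 8, 13, 6, 11, 10, 3, 12, 5]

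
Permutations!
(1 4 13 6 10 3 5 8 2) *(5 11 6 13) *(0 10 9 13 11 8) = [10, 4, 1, 8, 5, 0, 9, 7, 2, 13, 3, 6, 12, 11] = (0 10 3 8 2 1 4 5)(6 9 13 11)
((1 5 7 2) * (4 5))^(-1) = (1 2 7 5 4)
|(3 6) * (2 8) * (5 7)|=2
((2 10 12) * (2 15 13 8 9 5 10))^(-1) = ((5 10 12 15 13 8 9))^(-1) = (5 9 8 13 15 12 10)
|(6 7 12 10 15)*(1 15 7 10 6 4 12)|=|(1 15 4 12 6 10 7)|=7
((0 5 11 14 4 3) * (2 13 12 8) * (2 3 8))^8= ((0 5 11 14 4 8 3)(2 13 12))^8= (0 5 11 14 4 8 3)(2 12 13)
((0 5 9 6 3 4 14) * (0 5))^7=(3 4 14 5 9 6)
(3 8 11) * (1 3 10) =(1 3 8 11 10) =[0, 3, 2, 8, 4, 5, 6, 7, 11, 9, 1, 10]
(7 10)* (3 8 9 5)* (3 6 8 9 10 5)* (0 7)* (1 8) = [7, 8, 2, 9, 4, 6, 1, 5, 10, 3, 0] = (0 7 5 6 1 8 10)(3 9)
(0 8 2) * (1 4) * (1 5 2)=(0 8 1 4 5 2)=[8, 4, 0, 3, 5, 2, 6, 7, 1]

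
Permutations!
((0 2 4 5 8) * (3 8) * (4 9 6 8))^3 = ((0 2 9 6 8)(3 4 5))^3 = (0 6 2 8 9)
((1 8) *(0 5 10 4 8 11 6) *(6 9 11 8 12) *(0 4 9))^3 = (12)(0 9 5 11 10)(1 8)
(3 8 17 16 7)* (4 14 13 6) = (3 8 17 16 7)(4 14 13 6) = [0, 1, 2, 8, 14, 5, 4, 3, 17, 9, 10, 11, 12, 6, 13, 15, 7, 16]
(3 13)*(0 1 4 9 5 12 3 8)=(0 1 4 9 5 12 3 13 8)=[1, 4, 2, 13, 9, 12, 6, 7, 0, 5, 10, 11, 3, 8]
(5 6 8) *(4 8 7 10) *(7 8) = (4 7 10)(5 6 8) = [0, 1, 2, 3, 7, 6, 8, 10, 5, 9, 4]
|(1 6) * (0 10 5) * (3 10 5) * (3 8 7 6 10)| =10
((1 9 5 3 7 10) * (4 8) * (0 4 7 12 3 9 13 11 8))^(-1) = ((0 4)(1 13 11 8 7 10)(3 12)(5 9))^(-1) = (0 4)(1 10 7 8 11 13)(3 12)(5 9)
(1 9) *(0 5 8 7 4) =(0 5 8 7 4)(1 9) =[5, 9, 2, 3, 0, 8, 6, 4, 7, 1]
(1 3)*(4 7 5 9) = (1 3)(4 7 5 9) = [0, 3, 2, 1, 7, 9, 6, 5, 8, 4]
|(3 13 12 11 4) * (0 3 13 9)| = |(0 3 9)(4 13 12 11)| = 12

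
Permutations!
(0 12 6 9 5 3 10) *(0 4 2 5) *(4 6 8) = (0 12 8 4 2 5 3 10 6 9) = [12, 1, 5, 10, 2, 3, 9, 7, 4, 0, 6, 11, 8]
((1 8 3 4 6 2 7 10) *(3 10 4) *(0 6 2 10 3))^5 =(0 3 8 1 10 6)(2 4 7)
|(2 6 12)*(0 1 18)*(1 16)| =12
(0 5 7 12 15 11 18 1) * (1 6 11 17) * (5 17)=(0 17 1)(5 7 12 15)(6 11 18)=[17, 0, 2, 3, 4, 7, 11, 12, 8, 9, 10, 18, 15, 13, 14, 5, 16, 1, 6]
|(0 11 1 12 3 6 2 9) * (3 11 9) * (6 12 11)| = 4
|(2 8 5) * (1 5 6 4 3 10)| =|(1 5 2 8 6 4 3 10)| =8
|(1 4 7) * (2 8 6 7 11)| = |(1 4 11 2 8 6 7)| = 7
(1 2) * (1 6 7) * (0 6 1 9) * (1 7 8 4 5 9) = [6, 2, 7, 3, 5, 9, 8, 1, 4, 0] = (0 6 8 4 5 9)(1 2 7)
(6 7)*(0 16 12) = (0 16 12)(6 7) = [16, 1, 2, 3, 4, 5, 7, 6, 8, 9, 10, 11, 0, 13, 14, 15, 12]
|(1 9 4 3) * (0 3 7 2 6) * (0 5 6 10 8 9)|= 6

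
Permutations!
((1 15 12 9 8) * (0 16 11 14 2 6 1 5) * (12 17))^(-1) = (0 5 8 9 12 17 15 1 6 2 14 11 16)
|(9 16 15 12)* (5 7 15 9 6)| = |(5 7 15 12 6)(9 16)| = 10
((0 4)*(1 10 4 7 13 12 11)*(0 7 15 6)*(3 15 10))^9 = (0 15 1 12 7 10 6 3 11 13 4)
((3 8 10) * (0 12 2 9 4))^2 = (0 2 4 12 9)(3 10 8)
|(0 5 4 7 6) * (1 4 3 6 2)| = |(0 5 3 6)(1 4 7 2)| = 4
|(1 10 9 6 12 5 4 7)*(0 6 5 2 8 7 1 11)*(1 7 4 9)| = |(0 6 12 2 8 4 7 11)(1 10)(5 9)| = 8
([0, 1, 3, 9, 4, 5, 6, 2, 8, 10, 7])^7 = [0, 1, 9, 10, 4, 5, 6, 3, 8, 7, 2]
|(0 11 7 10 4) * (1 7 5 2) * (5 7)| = 15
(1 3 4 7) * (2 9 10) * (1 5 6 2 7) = (1 3 4)(2 9 10 7 5 6) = [0, 3, 9, 4, 1, 6, 2, 5, 8, 10, 7]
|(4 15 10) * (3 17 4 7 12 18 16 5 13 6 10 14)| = 40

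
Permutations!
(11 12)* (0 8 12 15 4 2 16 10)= (0 8 12 11 15 4 2 16 10)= [8, 1, 16, 3, 2, 5, 6, 7, 12, 9, 0, 15, 11, 13, 14, 4, 10]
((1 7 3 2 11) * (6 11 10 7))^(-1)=(1 11 6)(2 3 7 10)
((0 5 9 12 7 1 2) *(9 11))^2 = ((0 5 11 9 12 7 1 2))^2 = (0 11 12 1)(2 5 9 7)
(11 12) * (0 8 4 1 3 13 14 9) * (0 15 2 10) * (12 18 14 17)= (0 8 4 1 3 13 17 12 11 18 14 9 15 2 10)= [8, 3, 10, 13, 1, 5, 6, 7, 4, 15, 0, 18, 11, 17, 9, 2, 16, 12, 14]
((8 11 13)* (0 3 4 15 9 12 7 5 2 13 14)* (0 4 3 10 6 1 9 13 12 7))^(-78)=((0 10 6 1 9 7 5 2 12)(4 15 13 8 11 14))^(-78)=(15)(0 1 5)(2 10 9)(6 7 12)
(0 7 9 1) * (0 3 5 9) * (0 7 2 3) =(0 2 3 5 9 1) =[2, 0, 3, 5, 4, 9, 6, 7, 8, 1]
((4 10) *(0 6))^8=((0 6)(4 10))^8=(10)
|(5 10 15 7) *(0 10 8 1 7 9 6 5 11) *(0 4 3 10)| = 11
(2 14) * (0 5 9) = (0 5 9)(2 14) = [5, 1, 14, 3, 4, 9, 6, 7, 8, 0, 10, 11, 12, 13, 2]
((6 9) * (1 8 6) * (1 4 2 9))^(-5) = ((1 8 6)(2 9 4))^(-5) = (1 8 6)(2 9 4)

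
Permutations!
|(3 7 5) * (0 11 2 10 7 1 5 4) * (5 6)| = |(0 11 2 10 7 4)(1 6 5 3)| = 12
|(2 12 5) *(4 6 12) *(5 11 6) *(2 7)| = 12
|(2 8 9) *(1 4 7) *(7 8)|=|(1 4 8 9 2 7)|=6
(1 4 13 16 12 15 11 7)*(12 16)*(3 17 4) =(1 3 17 4 13 12 15 11 7) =[0, 3, 2, 17, 13, 5, 6, 1, 8, 9, 10, 7, 15, 12, 14, 11, 16, 4]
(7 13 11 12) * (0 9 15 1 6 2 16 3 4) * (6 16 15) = (0 9 6 2 15 1 16 3 4)(7 13 11 12) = [9, 16, 15, 4, 0, 5, 2, 13, 8, 6, 10, 12, 7, 11, 14, 1, 3]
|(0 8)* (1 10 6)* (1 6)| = |(0 8)(1 10)| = 2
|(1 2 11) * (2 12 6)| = |(1 12 6 2 11)| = 5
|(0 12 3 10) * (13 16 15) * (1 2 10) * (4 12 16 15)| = 8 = |(0 16 4 12 3 1 2 10)(13 15)|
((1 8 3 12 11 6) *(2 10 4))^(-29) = ((1 8 3 12 11 6)(2 10 4))^(-29) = (1 8 3 12 11 6)(2 10 4)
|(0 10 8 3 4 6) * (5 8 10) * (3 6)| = |(10)(0 5 8 6)(3 4)| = 4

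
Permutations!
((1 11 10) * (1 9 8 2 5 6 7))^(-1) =(1 7 6 5 2 8 9 10 11)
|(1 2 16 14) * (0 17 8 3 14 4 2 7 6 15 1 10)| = |(0 17 8 3 14 10)(1 7 6 15)(2 16 4)| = 12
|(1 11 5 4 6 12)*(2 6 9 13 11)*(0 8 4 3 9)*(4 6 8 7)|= |(0 7 4)(1 2 8 6 12)(3 9 13 11 5)|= 15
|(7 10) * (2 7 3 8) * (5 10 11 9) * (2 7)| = 7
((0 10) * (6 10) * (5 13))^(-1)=(0 10 6)(5 13)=((0 6 10)(5 13))^(-1)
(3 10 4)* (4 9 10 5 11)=(3 5 11 4)(9 10)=[0, 1, 2, 5, 3, 11, 6, 7, 8, 10, 9, 4]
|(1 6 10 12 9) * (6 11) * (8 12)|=|(1 11 6 10 8 12 9)|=7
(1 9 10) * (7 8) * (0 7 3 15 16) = (0 7 8 3 15 16)(1 9 10) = [7, 9, 2, 15, 4, 5, 6, 8, 3, 10, 1, 11, 12, 13, 14, 16, 0]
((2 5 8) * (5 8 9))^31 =(2 8)(5 9) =((2 8)(5 9))^31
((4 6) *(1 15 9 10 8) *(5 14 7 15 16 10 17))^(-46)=(1 10)(5 7 9)(8 16)(14 15 17)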